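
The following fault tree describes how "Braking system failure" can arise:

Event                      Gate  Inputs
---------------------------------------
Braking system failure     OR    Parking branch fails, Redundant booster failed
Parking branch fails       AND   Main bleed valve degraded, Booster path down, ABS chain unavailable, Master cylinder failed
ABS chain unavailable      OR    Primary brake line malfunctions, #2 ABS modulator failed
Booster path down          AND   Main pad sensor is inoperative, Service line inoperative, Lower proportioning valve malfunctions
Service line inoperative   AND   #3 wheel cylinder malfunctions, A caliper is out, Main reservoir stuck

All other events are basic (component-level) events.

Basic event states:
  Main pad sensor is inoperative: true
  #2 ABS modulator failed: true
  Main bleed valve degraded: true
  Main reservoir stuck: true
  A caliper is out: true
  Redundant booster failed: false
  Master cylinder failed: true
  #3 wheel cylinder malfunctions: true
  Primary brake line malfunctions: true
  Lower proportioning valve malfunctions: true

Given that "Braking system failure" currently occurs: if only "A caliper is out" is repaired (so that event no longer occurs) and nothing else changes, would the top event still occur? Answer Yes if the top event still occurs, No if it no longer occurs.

Counterfactual: set "A caliper is out" to not occurred.
Service line inoperative [AND]: #3 wheel cylinder malfunctions=occurs, A caliper is out=not, Main reservoir stuck=occurs → not all inputs occur → does not occur.
Booster path down [AND]: Main pad sensor is inoperative=occurs, Service line inoperative=not, Lower proportioning valve malfunctions=occurs → not all inputs occur → does not occur.
ABS chain unavailable [OR]: Primary brake line malfunctions=occurs, #2 ABS modulator failed=occurs → at least one input occurs → occurs.
Parking branch fails [AND]: Main bleed valve degraded=occurs, Booster path down=not, ABS chain unavailable=occurs, Master cylinder failed=occurs → not all inputs occur → does not occur.
Braking system failure [OR]: Parking branch fails=not, Redundant booster failed=not → no input occurs → does not occur.

No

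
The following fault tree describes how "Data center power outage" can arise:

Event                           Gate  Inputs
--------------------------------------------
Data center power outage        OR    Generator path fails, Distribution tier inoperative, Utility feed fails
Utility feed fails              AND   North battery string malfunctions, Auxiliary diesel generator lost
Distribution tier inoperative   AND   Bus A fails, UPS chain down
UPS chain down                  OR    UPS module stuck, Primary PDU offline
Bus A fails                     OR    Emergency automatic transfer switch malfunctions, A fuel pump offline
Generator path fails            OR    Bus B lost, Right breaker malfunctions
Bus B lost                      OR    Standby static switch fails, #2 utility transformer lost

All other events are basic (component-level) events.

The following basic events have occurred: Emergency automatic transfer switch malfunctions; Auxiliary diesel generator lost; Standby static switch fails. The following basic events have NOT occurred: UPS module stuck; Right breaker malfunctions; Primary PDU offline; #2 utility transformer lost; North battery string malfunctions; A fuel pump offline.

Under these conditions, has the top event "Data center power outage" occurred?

Bus B lost [OR]: Standby static switch fails=occurs, #2 utility transformer lost=not → at least one input occurs → occurs.
Generator path fails [OR]: Bus B lost=occurs, Right breaker malfunctions=not → at least one input occurs → occurs.
Bus A fails [OR]: Emergency automatic transfer switch malfunctions=occurs, A fuel pump offline=not → at least one input occurs → occurs.
UPS chain down [OR]: UPS module stuck=not, Primary PDU offline=not → no input occurs → does not occur.
Distribution tier inoperative [AND]: Bus A fails=occurs, UPS chain down=not → not all inputs occur → does not occur.
Utility feed fails [AND]: North battery string malfunctions=not, Auxiliary diesel generator lost=occurs → not all inputs occur → does not occur.
Data center power outage [OR]: Generator path fails=occurs, Distribution tier inoperative=not, Utility feed fails=not → at least one input occurs → occurs.

Yes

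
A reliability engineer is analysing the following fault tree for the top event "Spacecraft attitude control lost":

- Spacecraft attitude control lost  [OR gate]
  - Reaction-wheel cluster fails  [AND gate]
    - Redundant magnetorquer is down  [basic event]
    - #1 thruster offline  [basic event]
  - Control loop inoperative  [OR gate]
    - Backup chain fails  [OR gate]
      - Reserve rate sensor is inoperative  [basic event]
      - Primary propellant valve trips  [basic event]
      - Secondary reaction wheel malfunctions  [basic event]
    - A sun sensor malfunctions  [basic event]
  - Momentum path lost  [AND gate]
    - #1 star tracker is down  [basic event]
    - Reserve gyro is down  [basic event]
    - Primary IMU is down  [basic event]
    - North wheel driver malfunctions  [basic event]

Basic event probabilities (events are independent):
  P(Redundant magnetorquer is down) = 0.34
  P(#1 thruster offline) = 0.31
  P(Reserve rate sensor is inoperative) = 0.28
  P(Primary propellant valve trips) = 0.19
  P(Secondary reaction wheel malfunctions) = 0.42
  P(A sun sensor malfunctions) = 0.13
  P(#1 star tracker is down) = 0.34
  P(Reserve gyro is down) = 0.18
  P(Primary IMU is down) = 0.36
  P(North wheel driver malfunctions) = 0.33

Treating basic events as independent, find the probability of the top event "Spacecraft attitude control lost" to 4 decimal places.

0.7386

P(Reaction-wheel cluster fails) [AND] = 0.34 × 0.31 = 0.105400
P(Backup chain fails) [OR] = 1 − (1−0.28) × (1−0.19) × (1−0.42) = 0.661744
P(Control loop inoperative) [OR] = 1 − (1−0.661744) × (1−0.13) = 0.705717
P(Momentum path lost) [AND] = 0.34 × 0.18 × 0.36 × 0.33 = 0.007271
P(Spacecraft attitude control lost) [OR] = 1 − (1−0.105400) × (1−0.705717) × (1−0.007271) = 0.738649
Rounded to 4 decimal places: P(Spacecraft attitude control lost) ≈ 0.7386.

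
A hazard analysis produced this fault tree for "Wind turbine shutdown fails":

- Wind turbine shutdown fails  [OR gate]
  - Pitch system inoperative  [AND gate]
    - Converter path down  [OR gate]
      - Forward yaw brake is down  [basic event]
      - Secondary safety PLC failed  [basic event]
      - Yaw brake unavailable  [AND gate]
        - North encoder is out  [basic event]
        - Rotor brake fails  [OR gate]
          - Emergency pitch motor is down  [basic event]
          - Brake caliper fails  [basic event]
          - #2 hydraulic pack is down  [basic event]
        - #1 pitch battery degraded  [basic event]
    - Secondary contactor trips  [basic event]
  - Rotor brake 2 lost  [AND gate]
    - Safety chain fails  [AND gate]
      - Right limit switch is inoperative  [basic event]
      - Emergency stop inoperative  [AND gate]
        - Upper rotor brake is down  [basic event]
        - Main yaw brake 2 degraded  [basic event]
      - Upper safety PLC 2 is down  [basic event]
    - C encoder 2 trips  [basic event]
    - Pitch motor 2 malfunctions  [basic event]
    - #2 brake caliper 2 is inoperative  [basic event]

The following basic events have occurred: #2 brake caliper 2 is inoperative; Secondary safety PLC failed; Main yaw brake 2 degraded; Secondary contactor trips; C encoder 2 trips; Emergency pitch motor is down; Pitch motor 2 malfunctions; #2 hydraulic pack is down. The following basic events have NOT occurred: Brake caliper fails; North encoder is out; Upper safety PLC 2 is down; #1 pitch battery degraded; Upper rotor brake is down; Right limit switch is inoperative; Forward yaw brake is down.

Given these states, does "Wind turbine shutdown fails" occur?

Yes

Rotor brake fails [OR]: Emergency pitch motor is down=occurs, Brake caliper fails=not, #2 hydraulic pack is down=occurs → at least one input occurs → occurs.
Yaw brake unavailable [AND]: North encoder is out=not, Rotor brake fails=occurs, #1 pitch battery degraded=not → not all inputs occur → does not occur.
Converter path down [OR]: Forward yaw brake is down=not, Secondary safety PLC failed=occurs, Yaw brake unavailable=not → at least one input occurs → occurs.
Pitch system inoperative [AND]: Converter path down=occurs, Secondary contactor trips=occurs → all inputs occur → occurs.
Emergency stop inoperative [AND]: Upper rotor brake is down=not, Main yaw brake 2 degraded=occurs → not all inputs occur → does not occur.
Safety chain fails [AND]: Right limit switch is inoperative=not, Emergency stop inoperative=not, Upper safety PLC 2 is down=not → not all inputs occur → does not occur.
Rotor brake 2 lost [AND]: Safety chain fails=not, C encoder 2 trips=occurs, Pitch motor 2 malfunctions=occurs, #2 brake caliper 2 is inoperative=occurs → not all inputs occur → does not occur.
Wind turbine shutdown fails [OR]: Pitch system inoperative=occurs, Rotor brake 2 lost=not → at least one input occurs → occurs.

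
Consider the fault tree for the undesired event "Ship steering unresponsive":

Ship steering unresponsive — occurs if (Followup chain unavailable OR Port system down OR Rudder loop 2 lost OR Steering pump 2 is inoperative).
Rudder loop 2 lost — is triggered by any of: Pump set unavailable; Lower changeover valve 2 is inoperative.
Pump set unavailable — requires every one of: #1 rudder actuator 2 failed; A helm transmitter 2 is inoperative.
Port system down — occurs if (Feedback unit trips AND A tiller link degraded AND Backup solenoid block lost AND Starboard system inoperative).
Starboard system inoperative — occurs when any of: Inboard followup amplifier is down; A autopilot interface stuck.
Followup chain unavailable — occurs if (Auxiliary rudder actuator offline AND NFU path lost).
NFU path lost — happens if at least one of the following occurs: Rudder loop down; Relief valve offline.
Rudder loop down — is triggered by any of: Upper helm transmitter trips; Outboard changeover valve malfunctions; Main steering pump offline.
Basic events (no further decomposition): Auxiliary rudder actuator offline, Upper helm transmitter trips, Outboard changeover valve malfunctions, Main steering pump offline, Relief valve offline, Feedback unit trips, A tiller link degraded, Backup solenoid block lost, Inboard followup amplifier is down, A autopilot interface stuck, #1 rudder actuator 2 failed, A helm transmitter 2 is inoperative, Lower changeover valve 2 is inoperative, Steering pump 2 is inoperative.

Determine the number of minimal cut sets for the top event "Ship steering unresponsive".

9

Rudder loop down [OR]: union of children's cut sets → 3 cut set(s).
NFU path lost [OR]: union of children's cut sets → 4 cut set(s).
Followup chain unavailable [AND]: one cut set from each child combined → 1 × 4 = 4 cut set(s).
Starboard system inoperative [OR]: union of children's cut sets → 2 cut set(s).
Port system down [AND]: one cut set from each child combined → 1 × 1 × 1 × 2 = 2 cut set(s).
Pump set unavailable [AND]: one cut set from each child combined → 1 × 1 = 1 cut set(s).
Rudder loop 2 lost [OR]: union of children's cut sets → 2 cut set(s).
Ship steering unresponsive [OR]: union of children's cut sets → 9 cut set(s).
Minimal cut sets: {Auxiliary rudder actuator offline, Upper helm transmitter trips}; {Auxiliary rudder actuator offline, Outboard changeover valve malfunctions}; {Auxiliary rudder actuator offline, Main steering pump offline}; {Auxiliary rudder actuator offline, Relief valve offline}; {A tiller link degraded, Backup solenoid block lost, Feedback unit trips, Inboard followup amplifier is down}; {A autopilot interface stuck, A tiller link degraded, Backup solenoid block lost, Feedback unit trips}; {#1 rudder actuator 2 failed, A helm transmitter 2 is inoperative}; {Lower changeover valve 2 is inoperative}; {Steering pump 2 is inoperative}.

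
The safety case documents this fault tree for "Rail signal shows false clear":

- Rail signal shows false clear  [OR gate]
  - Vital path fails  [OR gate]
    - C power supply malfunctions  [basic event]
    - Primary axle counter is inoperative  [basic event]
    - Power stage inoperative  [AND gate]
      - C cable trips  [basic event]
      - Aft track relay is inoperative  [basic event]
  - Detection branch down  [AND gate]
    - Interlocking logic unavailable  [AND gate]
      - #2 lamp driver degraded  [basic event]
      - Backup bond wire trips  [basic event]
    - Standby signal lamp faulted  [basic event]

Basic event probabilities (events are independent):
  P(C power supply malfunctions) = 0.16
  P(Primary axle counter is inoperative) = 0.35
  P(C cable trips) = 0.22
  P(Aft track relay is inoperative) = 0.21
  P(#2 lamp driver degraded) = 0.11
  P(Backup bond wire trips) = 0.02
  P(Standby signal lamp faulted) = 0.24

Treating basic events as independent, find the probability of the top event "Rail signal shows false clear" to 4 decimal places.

0.4795

P(Power stage inoperative) [AND] = 0.22 × 0.21 = 0.046200
P(Vital path fails) [OR] = 1 − (1−0.16) × (1−0.35) × (1−0.046200) = 0.479225
P(Interlocking logic unavailable) [AND] = 0.11 × 0.02 = 0.002200
P(Detection branch down) [AND] = 0.002200 × 0.24 = 0.000528
P(Rail signal shows false clear) [OR] = 1 − (1−0.479225) × (1−0.000528) = 0.479500
Rounded to 4 decimal places: P(Rail signal shows false clear) ≈ 0.4795.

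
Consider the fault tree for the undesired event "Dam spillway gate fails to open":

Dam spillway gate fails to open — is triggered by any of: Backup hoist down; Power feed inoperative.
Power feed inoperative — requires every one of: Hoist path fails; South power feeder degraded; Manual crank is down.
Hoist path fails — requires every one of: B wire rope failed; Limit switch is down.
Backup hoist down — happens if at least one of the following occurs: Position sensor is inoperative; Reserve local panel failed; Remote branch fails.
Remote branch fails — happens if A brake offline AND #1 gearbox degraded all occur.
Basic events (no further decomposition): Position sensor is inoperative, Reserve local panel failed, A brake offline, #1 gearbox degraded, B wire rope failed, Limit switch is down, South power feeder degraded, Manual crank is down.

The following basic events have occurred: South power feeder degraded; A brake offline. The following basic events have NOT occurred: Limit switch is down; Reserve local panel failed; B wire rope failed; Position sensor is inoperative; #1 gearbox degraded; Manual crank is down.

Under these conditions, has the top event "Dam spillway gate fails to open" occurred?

No

Remote branch fails [AND]: A brake offline=occurs, #1 gearbox degraded=not → not all inputs occur → does not occur.
Backup hoist down [OR]: Position sensor is inoperative=not, Reserve local panel failed=not, Remote branch fails=not → no input occurs → does not occur.
Hoist path fails [AND]: B wire rope failed=not, Limit switch is down=not → not all inputs occur → does not occur.
Power feed inoperative [AND]: Hoist path fails=not, South power feeder degraded=occurs, Manual crank is down=not → not all inputs occur → does not occur.
Dam spillway gate fails to open [OR]: Backup hoist down=not, Power feed inoperative=not → no input occurs → does not occur.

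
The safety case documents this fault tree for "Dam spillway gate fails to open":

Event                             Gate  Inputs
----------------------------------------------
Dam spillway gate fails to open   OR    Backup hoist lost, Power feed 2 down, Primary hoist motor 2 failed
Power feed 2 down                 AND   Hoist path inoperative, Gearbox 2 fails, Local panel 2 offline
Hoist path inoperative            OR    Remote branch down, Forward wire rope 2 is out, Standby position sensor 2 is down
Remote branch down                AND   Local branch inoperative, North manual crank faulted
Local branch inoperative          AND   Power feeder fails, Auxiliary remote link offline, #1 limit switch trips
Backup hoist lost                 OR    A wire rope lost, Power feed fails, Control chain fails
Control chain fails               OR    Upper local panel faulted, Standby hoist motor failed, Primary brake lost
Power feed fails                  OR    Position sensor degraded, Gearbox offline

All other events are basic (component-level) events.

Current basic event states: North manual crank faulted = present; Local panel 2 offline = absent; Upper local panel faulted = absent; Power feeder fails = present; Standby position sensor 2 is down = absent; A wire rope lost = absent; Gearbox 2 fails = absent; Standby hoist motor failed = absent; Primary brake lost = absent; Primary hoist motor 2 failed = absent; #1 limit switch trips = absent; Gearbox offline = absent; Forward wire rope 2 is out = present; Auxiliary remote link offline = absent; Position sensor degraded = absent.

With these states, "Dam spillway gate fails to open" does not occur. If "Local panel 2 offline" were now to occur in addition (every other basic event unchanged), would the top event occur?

No

Counterfactual: set "Local panel 2 offline" to occurred.
Power feed fails [OR]: Position sensor degraded=not, Gearbox offline=not → no input occurs → does not occur.
Control chain fails [OR]: Upper local panel faulted=not, Standby hoist motor failed=not, Primary brake lost=not → no input occurs → does not occur.
Backup hoist lost [OR]: A wire rope lost=not, Power feed fails=not, Control chain fails=not → no input occurs → does not occur.
Local branch inoperative [AND]: Power feeder fails=occurs, Auxiliary remote link offline=not, #1 limit switch trips=not → not all inputs occur → does not occur.
Remote branch down [AND]: Local branch inoperative=not, North manual crank faulted=occurs → not all inputs occur → does not occur.
Hoist path inoperative [OR]: Remote branch down=not, Forward wire rope 2 is out=occurs, Standby position sensor 2 is down=not → at least one input occurs → occurs.
Power feed 2 down [AND]: Hoist path inoperative=occurs, Gearbox 2 fails=not, Local panel 2 offline=occurs → not all inputs occur → does not occur.
Dam spillway gate fails to open [OR]: Backup hoist lost=not, Power feed 2 down=not, Primary hoist motor 2 failed=not → no input occurs → does not occur.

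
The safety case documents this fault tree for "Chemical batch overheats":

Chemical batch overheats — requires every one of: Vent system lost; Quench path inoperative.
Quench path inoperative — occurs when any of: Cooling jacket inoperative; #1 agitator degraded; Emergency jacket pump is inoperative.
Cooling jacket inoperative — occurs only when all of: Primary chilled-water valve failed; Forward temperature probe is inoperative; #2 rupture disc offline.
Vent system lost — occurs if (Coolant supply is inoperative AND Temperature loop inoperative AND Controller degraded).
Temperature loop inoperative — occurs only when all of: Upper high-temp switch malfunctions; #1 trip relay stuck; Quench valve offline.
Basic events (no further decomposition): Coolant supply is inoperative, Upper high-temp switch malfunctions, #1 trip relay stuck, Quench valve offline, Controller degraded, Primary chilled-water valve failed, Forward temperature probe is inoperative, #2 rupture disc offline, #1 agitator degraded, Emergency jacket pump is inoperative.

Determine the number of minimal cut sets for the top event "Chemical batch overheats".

Temperature loop inoperative [AND]: one cut set from each child combined → 1 × 1 × 1 = 1 cut set(s).
Vent system lost [AND]: one cut set from each child combined → 1 × 1 × 1 = 1 cut set(s).
Cooling jacket inoperative [AND]: one cut set from each child combined → 1 × 1 × 1 = 1 cut set(s).
Quench path inoperative [OR]: union of children's cut sets → 3 cut set(s).
Chemical batch overheats [AND]: one cut set from each child combined → 1 × 3 = 3 cut set(s).
Minimal cut sets: {#1 trip relay stuck, #2 rupture disc offline, Controller degraded, Coolant supply is inoperative, Forward temperature probe is inoperative, Primary chilled-water valve failed, Quench valve offline, Upper high-temp switch malfunctions}; {#1 agitator degraded, #1 trip relay stuck, Controller degraded, Coolant supply is inoperative, Quench valve offline, Upper high-temp switch malfunctions}; {#1 trip relay stuck, Controller degraded, Coolant supply is inoperative, Emergency jacket pump is inoperative, Quench valve offline, Upper high-temp switch malfunctions}.

3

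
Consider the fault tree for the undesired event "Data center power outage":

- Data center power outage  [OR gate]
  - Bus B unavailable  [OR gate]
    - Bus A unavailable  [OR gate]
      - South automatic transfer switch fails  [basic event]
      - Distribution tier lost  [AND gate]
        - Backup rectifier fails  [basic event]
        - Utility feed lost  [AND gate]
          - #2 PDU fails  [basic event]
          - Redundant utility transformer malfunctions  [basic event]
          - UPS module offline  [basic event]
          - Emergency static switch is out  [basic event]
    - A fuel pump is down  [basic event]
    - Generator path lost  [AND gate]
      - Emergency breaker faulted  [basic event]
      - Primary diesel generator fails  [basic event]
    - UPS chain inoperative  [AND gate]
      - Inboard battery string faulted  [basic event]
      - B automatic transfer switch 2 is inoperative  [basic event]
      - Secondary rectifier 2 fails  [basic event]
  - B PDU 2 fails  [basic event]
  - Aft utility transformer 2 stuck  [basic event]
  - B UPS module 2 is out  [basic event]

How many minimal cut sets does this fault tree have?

Utility feed lost [AND]: one cut set from each child combined → 1 × 1 × 1 × 1 = 1 cut set(s).
Distribution tier lost [AND]: one cut set from each child combined → 1 × 1 = 1 cut set(s).
Bus A unavailable [OR]: union of children's cut sets → 2 cut set(s).
Generator path lost [AND]: one cut set from each child combined → 1 × 1 = 1 cut set(s).
UPS chain inoperative [AND]: one cut set from each child combined → 1 × 1 × 1 = 1 cut set(s).
Bus B unavailable [OR]: union of children's cut sets → 5 cut set(s).
Data center power outage [OR]: union of children's cut sets → 8 cut set(s).
Minimal cut sets: {South automatic transfer switch fails}; {#2 PDU fails, Backup rectifier fails, Emergency static switch is out, Redundant utility transformer malfunctions, UPS module offline}; {A fuel pump is down}; {Emergency breaker faulted, Primary diesel generator fails}; {B automatic transfer switch 2 is inoperative, Inboard battery string faulted, Secondary rectifier 2 fails}; {B PDU 2 fails}; {Aft utility transformer 2 stuck}; {B UPS module 2 is out}.

8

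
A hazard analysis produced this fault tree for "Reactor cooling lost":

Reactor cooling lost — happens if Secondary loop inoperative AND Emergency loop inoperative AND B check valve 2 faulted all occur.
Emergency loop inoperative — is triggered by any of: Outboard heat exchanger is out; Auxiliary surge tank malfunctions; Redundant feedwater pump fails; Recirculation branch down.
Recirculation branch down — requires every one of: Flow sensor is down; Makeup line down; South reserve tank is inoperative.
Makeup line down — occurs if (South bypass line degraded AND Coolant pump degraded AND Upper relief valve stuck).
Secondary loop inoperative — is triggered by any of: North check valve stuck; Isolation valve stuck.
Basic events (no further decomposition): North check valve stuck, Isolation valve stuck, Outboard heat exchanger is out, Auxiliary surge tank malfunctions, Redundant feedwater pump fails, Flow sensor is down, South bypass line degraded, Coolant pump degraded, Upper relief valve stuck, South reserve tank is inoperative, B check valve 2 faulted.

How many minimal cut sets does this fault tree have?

8

Secondary loop inoperative [OR]: union of children's cut sets → 2 cut set(s).
Makeup line down [AND]: one cut set from each child combined → 1 × 1 × 1 = 1 cut set(s).
Recirculation branch down [AND]: one cut set from each child combined → 1 × 1 × 1 = 1 cut set(s).
Emergency loop inoperative [OR]: union of children's cut sets → 4 cut set(s).
Reactor cooling lost [AND]: one cut set from each child combined → 2 × 4 × 1 = 8 cut set(s).
Minimal cut sets: {B check valve 2 faulted, North check valve stuck, Outboard heat exchanger is out}; {Auxiliary surge tank malfunctions, B check valve 2 faulted, North check valve stuck}; {B check valve 2 faulted, North check valve stuck, Redundant feedwater pump fails}; {B check valve 2 faulted, Coolant pump degraded, Flow sensor is down, North check valve stuck, South bypass line degraded, South reserve tank is inoperative, Upper relief valve stuck}; {B check valve 2 faulted, Isolation valve stuck, Outboard heat exchanger is out}; {Auxiliary surge tank malfunctions, B check valve 2 faulted, Isolation valve stuck}; {B check valve 2 faulted, Isolation valve stuck, Redundant feedwater pump fails}; {B check valve 2 faulted, Coolant pump degraded, Flow sensor is down, Isolation valve stuck, South bypass line degraded, South reserve tank is inoperative, Upper relief valve stuck}.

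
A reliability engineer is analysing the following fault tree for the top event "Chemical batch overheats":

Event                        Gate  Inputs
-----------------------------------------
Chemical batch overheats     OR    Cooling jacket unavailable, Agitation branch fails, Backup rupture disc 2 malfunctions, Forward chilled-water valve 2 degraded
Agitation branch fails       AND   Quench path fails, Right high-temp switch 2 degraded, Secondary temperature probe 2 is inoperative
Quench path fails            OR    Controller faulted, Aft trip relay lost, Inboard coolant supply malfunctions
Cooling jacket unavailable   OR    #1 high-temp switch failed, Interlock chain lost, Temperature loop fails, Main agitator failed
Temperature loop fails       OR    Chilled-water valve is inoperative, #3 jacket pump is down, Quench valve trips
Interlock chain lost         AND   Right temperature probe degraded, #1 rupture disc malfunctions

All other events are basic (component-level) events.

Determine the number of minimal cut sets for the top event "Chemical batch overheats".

Interlock chain lost [AND]: one cut set from each child combined → 1 × 1 = 1 cut set(s).
Temperature loop fails [OR]: union of children's cut sets → 3 cut set(s).
Cooling jacket unavailable [OR]: union of children's cut sets → 6 cut set(s).
Quench path fails [OR]: union of children's cut sets → 3 cut set(s).
Agitation branch fails [AND]: one cut set from each child combined → 3 × 1 × 1 = 3 cut set(s).
Chemical batch overheats [OR]: union of children's cut sets → 11 cut set(s).

11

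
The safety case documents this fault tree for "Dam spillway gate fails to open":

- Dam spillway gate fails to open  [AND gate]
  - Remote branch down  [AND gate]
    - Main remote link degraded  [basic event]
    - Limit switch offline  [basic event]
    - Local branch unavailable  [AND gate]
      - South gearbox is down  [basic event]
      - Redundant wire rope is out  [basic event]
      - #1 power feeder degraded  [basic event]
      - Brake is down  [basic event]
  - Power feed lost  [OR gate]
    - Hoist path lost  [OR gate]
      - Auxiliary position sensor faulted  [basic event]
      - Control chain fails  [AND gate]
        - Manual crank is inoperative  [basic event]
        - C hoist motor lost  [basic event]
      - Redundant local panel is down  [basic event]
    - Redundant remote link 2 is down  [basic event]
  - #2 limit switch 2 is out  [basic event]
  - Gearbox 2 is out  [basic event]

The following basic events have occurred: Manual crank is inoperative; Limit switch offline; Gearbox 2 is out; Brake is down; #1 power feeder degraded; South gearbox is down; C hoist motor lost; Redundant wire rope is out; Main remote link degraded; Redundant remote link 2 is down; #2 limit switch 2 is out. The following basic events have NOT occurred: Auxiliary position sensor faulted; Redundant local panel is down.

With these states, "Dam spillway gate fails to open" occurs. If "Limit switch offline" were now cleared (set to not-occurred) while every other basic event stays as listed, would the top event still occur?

Counterfactual: set "Limit switch offline" to not occurred.
Local branch unavailable [AND]: South gearbox is down=occurs, Redundant wire rope is out=occurs, #1 power feeder degraded=occurs, Brake is down=occurs → all inputs occur → occurs.
Remote branch down [AND]: Main remote link degraded=occurs, Limit switch offline=not, Local branch unavailable=occurs → not all inputs occur → does not occur.
Control chain fails [AND]: Manual crank is inoperative=occurs, C hoist motor lost=occurs → all inputs occur → occurs.
Hoist path lost [OR]: Auxiliary position sensor faulted=not, Control chain fails=occurs, Redundant local panel is down=not → at least one input occurs → occurs.
Power feed lost [OR]: Hoist path lost=occurs, Redundant remote link 2 is down=occurs → at least one input occurs → occurs.
Dam spillway gate fails to open [AND]: Remote branch down=not, Power feed lost=occurs, #2 limit switch 2 is out=occurs, Gearbox 2 is out=occurs → not all inputs occur → does not occur.

No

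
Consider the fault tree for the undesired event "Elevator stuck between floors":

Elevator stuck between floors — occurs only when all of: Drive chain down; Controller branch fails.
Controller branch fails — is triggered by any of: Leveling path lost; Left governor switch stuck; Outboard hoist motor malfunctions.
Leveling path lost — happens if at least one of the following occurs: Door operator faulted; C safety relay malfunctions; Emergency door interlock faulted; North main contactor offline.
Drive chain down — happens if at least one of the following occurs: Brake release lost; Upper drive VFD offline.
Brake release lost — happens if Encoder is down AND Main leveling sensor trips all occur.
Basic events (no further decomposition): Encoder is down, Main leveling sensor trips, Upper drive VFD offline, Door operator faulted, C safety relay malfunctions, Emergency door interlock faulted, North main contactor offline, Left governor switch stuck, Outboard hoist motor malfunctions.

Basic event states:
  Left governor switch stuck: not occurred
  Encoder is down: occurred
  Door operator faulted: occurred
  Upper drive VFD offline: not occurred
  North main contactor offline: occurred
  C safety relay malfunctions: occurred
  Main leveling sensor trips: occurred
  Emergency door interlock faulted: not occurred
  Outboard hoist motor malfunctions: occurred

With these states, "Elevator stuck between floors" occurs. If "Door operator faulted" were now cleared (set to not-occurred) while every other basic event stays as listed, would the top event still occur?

Counterfactual: set "Door operator faulted" to not occurred.
Brake release lost [AND]: Encoder is down=occurs, Main leveling sensor trips=occurs → all inputs occur → occurs.
Drive chain down [OR]: Brake release lost=occurs, Upper drive VFD offline=not → at least one input occurs → occurs.
Leveling path lost [OR]: Door operator faulted=not, C safety relay malfunctions=occurs, Emergency door interlock faulted=not, North main contactor offline=occurs → at least one input occurs → occurs.
Controller branch fails [OR]: Leveling path lost=occurs, Left governor switch stuck=not, Outboard hoist motor malfunctions=occurs → at least one input occurs → occurs.
Elevator stuck between floors [AND]: Drive chain down=occurs, Controller branch fails=occurs → all inputs occur → occurs.

Yes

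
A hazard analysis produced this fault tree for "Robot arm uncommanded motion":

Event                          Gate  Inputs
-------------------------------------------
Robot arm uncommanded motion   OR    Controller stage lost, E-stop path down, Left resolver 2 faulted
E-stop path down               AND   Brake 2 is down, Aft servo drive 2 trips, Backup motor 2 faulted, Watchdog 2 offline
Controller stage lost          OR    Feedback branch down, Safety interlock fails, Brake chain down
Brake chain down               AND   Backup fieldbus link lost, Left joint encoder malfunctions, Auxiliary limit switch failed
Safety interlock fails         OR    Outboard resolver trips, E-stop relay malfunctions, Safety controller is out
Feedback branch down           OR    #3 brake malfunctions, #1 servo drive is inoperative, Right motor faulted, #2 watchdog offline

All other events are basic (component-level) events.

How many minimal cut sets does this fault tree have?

10

Feedback branch down [OR]: union of children's cut sets → 4 cut set(s).
Safety interlock fails [OR]: union of children's cut sets → 3 cut set(s).
Brake chain down [AND]: one cut set from each child combined → 1 × 1 × 1 = 1 cut set(s).
Controller stage lost [OR]: union of children's cut sets → 8 cut set(s).
E-stop path down [AND]: one cut set from each child combined → 1 × 1 × 1 × 1 = 1 cut set(s).
Robot arm uncommanded motion [OR]: union of children's cut sets → 10 cut set(s).
Minimal cut sets: {#3 brake malfunctions}; {#1 servo drive is inoperative}; {Right motor faulted}; {#2 watchdog offline}; {Outboard resolver trips}; {E-stop relay malfunctions}; {Safety controller is out}; {Auxiliary limit switch failed, Backup fieldbus link lost, Left joint encoder malfunctions}; {Aft servo drive 2 trips, Backup motor 2 faulted, Brake 2 is down, Watchdog 2 offline}; {Left resolver 2 faulted}.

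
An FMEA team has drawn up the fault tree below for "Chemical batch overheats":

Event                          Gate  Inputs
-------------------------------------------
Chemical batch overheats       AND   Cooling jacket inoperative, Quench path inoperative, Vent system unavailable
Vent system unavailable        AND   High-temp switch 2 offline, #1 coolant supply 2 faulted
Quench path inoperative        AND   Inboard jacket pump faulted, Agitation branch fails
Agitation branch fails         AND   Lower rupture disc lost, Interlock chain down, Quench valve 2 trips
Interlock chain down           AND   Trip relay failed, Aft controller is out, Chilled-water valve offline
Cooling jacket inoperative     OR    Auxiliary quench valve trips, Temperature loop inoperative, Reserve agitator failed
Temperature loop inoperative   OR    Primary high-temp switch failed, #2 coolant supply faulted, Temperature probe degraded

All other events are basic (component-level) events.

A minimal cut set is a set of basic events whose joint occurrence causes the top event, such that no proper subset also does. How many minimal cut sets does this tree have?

5

Temperature loop inoperative [OR]: union of children's cut sets → 3 cut set(s).
Cooling jacket inoperative [OR]: union of children's cut sets → 5 cut set(s).
Interlock chain down [AND]: one cut set from each child combined → 1 × 1 × 1 = 1 cut set(s).
Agitation branch fails [AND]: one cut set from each child combined → 1 × 1 × 1 = 1 cut set(s).
Quench path inoperative [AND]: one cut set from each child combined → 1 × 1 = 1 cut set(s).
Vent system unavailable [AND]: one cut set from each child combined → 1 × 1 = 1 cut set(s).
Chemical batch overheats [AND]: one cut set from each child combined → 5 × 1 × 1 = 5 cut set(s).
Minimal cut sets: {#1 coolant supply 2 faulted, Aft controller is out, Auxiliary quench valve trips, Chilled-water valve offline, High-temp switch 2 offline, Inboard jacket pump faulted, Lower rupture disc lost, Quench valve 2 trips, Trip relay failed}; {#1 coolant supply 2 faulted, Aft controller is out, Chilled-water valve offline, High-temp switch 2 offline, Inboard jacket pump faulted, Lower rupture disc lost, Primary high-temp switch failed, Quench valve 2 trips, Trip relay failed}; {#1 coolant supply 2 faulted, #2 coolant supply faulted, Aft controller is out, Chilled-water valve offline, High-temp switch 2 offline, Inboard jacket pump faulted, Lower rupture disc lost, Quench valve 2 trips, Trip relay failed}; {#1 coolant supply 2 faulted, Aft controller is out, Chilled-water valve offline, High-temp switch 2 offline, Inboard jacket pump faulted, Lower rupture disc lost, Quench valve 2 trips, Temperature probe degraded, Trip relay failed}; {#1 coolant supply 2 faulted, Aft controller is out, Chilled-water valve offline, High-temp switch 2 offline, Inboard jacket pump faulted, Lower rupture disc lost, Quench valve 2 trips, Reserve agitator failed, Trip relay failed}.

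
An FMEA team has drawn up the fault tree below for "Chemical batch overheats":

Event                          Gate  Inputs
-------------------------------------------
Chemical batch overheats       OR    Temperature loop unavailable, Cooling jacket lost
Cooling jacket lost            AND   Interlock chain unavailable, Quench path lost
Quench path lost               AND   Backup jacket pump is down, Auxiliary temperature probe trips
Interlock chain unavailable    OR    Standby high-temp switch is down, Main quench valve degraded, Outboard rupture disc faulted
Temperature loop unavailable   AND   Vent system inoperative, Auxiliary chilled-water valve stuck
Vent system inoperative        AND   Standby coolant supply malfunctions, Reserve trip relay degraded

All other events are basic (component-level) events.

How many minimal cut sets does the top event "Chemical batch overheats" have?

Vent system inoperative [AND]: one cut set from each child combined → 1 × 1 = 1 cut set(s).
Temperature loop unavailable [AND]: one cut set from each child combined → 1 × 1 = 1 cut set(s).
Interlock chain unavailable [OR]: union of children's cut sets → 3 cut set(s).
Quench path lost [AND]: one cut set from each child combined → 1 × 1 = 1 cut set(s).
Cooling jacket lost [AND]: one cut set from each child combined → 3 × 1 = 3 cut set(s).
Chemical batch overheats [OR]: union of children's cut sets → 4 cut set(s).
Minimal cut sets: {Auxiliary chilled-water valve stuck, Reserve trip relay degraded, Standby coolant supply malfunctions}; {Auxiliary temperature probe trips, Backup jacket pump is down, Standby high-temp switch is down}; {Auxiliary temperature probe trips, Backup jacket pump is down, Main quench valve degraded}; {Auxiliary temperature probe trips, Backup jacket pump is down, Outboard rupture disc faulted}.

4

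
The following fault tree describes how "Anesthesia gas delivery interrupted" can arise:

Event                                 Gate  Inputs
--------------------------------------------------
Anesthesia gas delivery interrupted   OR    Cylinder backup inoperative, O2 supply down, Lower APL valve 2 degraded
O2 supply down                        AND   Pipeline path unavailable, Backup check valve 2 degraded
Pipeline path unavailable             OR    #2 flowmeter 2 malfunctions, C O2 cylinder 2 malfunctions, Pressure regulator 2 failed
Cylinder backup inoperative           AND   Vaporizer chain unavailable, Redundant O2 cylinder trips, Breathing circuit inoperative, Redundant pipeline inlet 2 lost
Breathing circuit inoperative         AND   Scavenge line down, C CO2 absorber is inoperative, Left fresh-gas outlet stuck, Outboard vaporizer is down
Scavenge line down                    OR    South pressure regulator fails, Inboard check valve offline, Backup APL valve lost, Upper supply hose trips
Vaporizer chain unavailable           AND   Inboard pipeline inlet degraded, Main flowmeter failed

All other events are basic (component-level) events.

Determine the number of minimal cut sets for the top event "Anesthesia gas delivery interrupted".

Vaporizer chain unavailable [AND]: one cut set from each child combined → 1 × 1 = 1 cut set(s).
Scavenge line down [OR]: union of children's cut sets → 4 cut set(s).
Breathing circuit inoperative [AND]: one cut set from each child combined → 4 × 1 × 1 × 1 = 4 cut set(s).
Cylinder backup inoperative [AND]: one cut set from each child combined → 1 × 1 × 4 × 1 = 4 cut set(s).
Pipeline path unavailable [OR]: union of children's cut sets → 3 cut set(s).
O2 supply down [AND]: one cut set from each child combined → 3 × 1 = 3 cut set(s).
Anesthesia gas delivery interrupted [OR]: union of children's cut sets → 8 cut set(s).
Minimal cut sets: {C CO2 absorber is inoperative, Inboard pipeline inlet degraded, Left fresh-gas outlet stuck, Main flowmeter failed, Outboard vaporizer is down, Redundant O2 cylinder trips, Redundant pipeline inlet 2 lost, South pressure regulator fails}; {C CO2 absorber is inoperative, Inboard check valve offline, Inboard pipeline inlet degraded, Left fresh-gas outlet stuck, Main flowmeter failed, Outboard vaporizer is down, Redundant O2 cylinder trips, Redundant pipeline inlet 2 lost}; {Backup APL valve lost, C CO2 absorber is inoperative, Inboard pipeline inlet degraded, Left fresh-gas outlet stuck, Main flowmeter failed, Outboard vaporizer is down, Redundant O2 cylinder trips, Redundant pipeline inlet 2 lost}; {C CO2 absorber is inoperative, Inboard pipeline inlet degraded, Left fresh-gas outlet stuck, Main flowmeter failed, Outboard vaporizer is down, Redundant O2 cylinder trips, Redundant pipeline inlet 2 lost, Upper supply hose trips}; {#2 flowmeter 2 malfunctions, Backup check valve 2 degraded}; {Backup check valve 2 degraded, C O2 cylinder 2 malfunctions}; {Backup check valve 2 degraded, Pressure regulator 2 failed}; {Lower APL valve 2 degraded}.

8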